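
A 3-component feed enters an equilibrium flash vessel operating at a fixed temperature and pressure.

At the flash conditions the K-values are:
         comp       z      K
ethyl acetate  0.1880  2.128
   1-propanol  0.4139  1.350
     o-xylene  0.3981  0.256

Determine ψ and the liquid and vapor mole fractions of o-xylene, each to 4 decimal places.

ψ = 0.1212, x_o-xylene = 0.4375, y_o-xylene = 0.1120

Rachford–Rice: g(ψ) = Σ zᵢ(Kᵢ−1)/(1+ψ(Kᵢ−1)) = 0.
Check two-phase: ΣzᵢKᵢ = 1.0607 > 1 and Σzᵢ/Kᵢ = 1.9500 > 1, so g(0) = 0.0607 > 0 and g(1) = -0.9500 < 0.
Newton–Raphson from ψ = 0.38:
  ψ = 0.3800: g = -0.13663, g' = -0.5850 → ψ = 0.1464
  ψ = 0.1464: g = -0.01260, g' = -0.4996 → ψ = 0.1212
Converged at ψ = 0.1212.
Compositions from xᵢ = zᵢ/(1+ψ(Kᵢ−1)), yᵢ = Kᵢxᵢ:
  ethyl acetate: x = 0.1654, y = 0.3520
  1-propanol: x = 0.3971, y = 0.5360
  o-xylene: x = 0.4375, y = 0.1120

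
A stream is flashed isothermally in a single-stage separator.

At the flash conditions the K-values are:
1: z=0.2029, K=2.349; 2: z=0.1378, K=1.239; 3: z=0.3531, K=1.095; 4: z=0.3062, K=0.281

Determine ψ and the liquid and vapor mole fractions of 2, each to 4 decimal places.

Newton–Raphson from ψ = 0.56:
  ψ = 0.5600: g = -0.15173, g' = -0.5724 → ψ = 0.2949
  ψ = 0.2949: g = -0.02020, g' = -0.4538 → ψ = 0.2504
  ψ = 0.2504: g = -0.00006, g' = -0.4518 → ψ = 0.2503
Converged at ψ = 0.2503.
Compositions from xᵢ = zᵢ/(1+ψ(Kᵢ−1)), yᵢ = Kᵢxᵢ:
  1: x = 0.1517, y = 0.3563
  2: x = 0.1300, y = 0.1611
  3: x = 0.3449, y = 0.3777
  4: x = 0.3734, y = 0.1049

ψ = 0.2503, x_2 = 0.1300, y_2 = 0.1611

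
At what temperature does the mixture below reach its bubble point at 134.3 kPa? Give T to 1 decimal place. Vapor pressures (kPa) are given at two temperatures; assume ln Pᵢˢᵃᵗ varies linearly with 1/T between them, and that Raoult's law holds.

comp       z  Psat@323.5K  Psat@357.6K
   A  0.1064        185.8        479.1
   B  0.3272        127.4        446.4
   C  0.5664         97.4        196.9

Bubble-point temperature: ΣzᵢPᵢˢᵃᵗ(T) = P. Interpolate ln Pᵢˢᵃᵗ = aᵢ + bᵢ/T.
  T = 323.5 K: ΣzᵢPᵢˢᵃᵗ = 116.62 kPa
  T = 357.6 K: ΣzᵢPᵢˢᵃᵗ = 308.56 kPa
  T = 340.6 K: ΣzᵢPᵢˢᵃᵗ = 193.13 kPa
  T = 332.1 K: ΣzᵢPᵢˢᵃᵗ = 150.95 kPa
  T = 327.8 K: ΣzᵢPᵢˢᵃᵗ = 132.83 kPa
  T = 330.0 K: ΣzᵢPᵢˢᵃᵗ = 141.85 kPa
Interpolating between 327.8 K and 330.0 K gives T ≈ 328.2 K.

T = 328.2 K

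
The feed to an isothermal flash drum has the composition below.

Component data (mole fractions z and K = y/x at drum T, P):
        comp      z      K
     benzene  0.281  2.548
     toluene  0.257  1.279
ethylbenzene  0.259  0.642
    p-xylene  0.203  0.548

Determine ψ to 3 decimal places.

ψ = 0.734

Newton iteration, ψ⁰ = 0.64:
  ψ = 0.640: g = 0.0300, g' = -0.322 → ψ = 0.733
  ψ = 0.733: g = 0.0004, g' = -0.315 → ψ = 0.734
Converged at ψ = 0.734.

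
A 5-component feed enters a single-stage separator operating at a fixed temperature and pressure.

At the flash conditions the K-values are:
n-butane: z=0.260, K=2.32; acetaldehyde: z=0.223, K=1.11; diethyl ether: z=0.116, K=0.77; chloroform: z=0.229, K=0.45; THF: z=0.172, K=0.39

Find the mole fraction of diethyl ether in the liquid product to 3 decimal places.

x_diethyl ether = 0.122

Let β = V/F and solve Σ zᵢ(Kᵢ−1)/(1+β(Kᵢ−1)) = 0.
g(0) = ΣzᵢKᵢ − 1 = 0.110 and g(1) = 1 − Σzᵢ/Kᵢ = -0.414, so a root lies in (0, 1).
Newton–Raphson from β = 0.67:
  β = 0.670: g = -0.2035, g' = -0.495 → β = 0.259
  β = 0.259: g = -0.0203, g' = -0.446 → β = 0.214
Converged at β = 0.214.
Compositions from xᵢ = zᵢ/(1+β(Kᵢ−1)), yᵢ = Kᵢxᵢ:
  n-butane: x = 0.203, y = 0.470
  acetaldehyde: x = 0.218, y = 0.242
  diethyl ether: x = 0.122, y = 0.094
  chloroform: x = 0.260, y = 0.117
  THF: x = 0.198, y = 0.077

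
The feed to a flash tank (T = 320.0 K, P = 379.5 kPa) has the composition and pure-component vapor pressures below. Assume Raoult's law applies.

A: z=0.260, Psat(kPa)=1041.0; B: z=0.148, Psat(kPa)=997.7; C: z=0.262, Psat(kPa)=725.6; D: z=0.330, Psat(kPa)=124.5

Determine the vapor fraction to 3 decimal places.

Raoult's law: Kᵢ = Pᵢˢᵃᵗ/P = Pᵢˢᵃᵗ/379.5.
  K_A = 1041.0/379.5 = 2.74308, K_B = 997.7/379.5 = 2.62899, K_C = 725.6/379.5 = 1.91199, K_D = 124.5/379.5 = 0.32806
Material balance + equilibrium reduce to Σ zᵢ(Kᵢ−1)/(1+ψ(Kᵢ−1)) = 0.
g(0) = ΣzᵢKᵢ − 1 = 0.711 and g(1) = 1 − Σzᵢ/Kᵢ = -0.294, so a root lies in (0, 1).
Newton iteration, ψ⁰ = 0.38:
  ψ = 0.380: g = 0.3012, g' = -0.825 → ψ = 0.745
  ψ = 0.745: g = 0.0041, g' = -0.905 → ψ = 0.750
Converged at ψ = 0.750.

ψ = 0.750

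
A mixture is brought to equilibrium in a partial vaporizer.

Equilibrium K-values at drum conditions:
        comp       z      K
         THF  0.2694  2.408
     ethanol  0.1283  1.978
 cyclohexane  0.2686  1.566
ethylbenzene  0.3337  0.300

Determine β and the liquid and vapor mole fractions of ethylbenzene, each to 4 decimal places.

β = 0.5938, x_ethylbenzene = 0.5711, y_ethylbenzene = 0.1713

Material balance + equilibrium reduce to Σ zᵢ(Kᵢ−1)/(1+β(Kᵢ−1)) = 0.
g(0) = ΣzᵢKᵢ − 1 = 0.4232 and g(1) = 1 − Σzᵢ/Kᵢ = -0.4606, so a root lies in (0, 1).
Newton iteration, β⁰ = 0.31:
  β = 0.3100: g = 0.19135, g' = -0.6601 → β = 0.5999
  β = 0.5999: g = -0.00449, g' = -0.7396 → β = 0.5938
Converged at β = 0.5938.
Compositions from xᵢ = zᵢ/(1+β(Kᵢ−1)), yᵢ = Kᵢxᵢ:
  THF: x = 0.1467, y = 0.3533
  ethanol: x = 0.0812, y = 0.1605
  cyclohexane: x = 0.2010, y = 0.3148
  ethylbenzene: x = 0.5711, y = 0.1713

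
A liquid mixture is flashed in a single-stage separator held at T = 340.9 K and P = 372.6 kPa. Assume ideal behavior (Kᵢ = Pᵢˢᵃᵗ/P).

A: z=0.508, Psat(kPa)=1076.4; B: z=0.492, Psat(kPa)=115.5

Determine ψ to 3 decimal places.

Raoult's law: Kᵢ = Pᵢˢᵃᵗ/P = Pᵢˢᵃᵗ/372.6.
  K_A = 1076.4/372.6 = 2.88889, K_B = 115.5/372.6 = 0.30998
Material balance + equilibrium reduce to Σ zᵢ(Kᵢ−1)/(1+ψ(Kᵢ−1)) = 0.
Check two-phase: ΣzᵢKᵢ = 1.620 > 1 and Σzᵢ/Kᵢ = 1.763 > 1, so g(0) = 0.620 > 0 and g(1) = -0.763 < 0.
Newton iteration, ψ⁰ = 0.67:
  ψ = 0.670: g = -0.2078, g' = -1.163 → ψ = 0.491
  ψ = 0.491: g = -0.0160, g' = -1.024 → ψ = 0.476
Converged at ψ = 0.476.

ψ = 0.476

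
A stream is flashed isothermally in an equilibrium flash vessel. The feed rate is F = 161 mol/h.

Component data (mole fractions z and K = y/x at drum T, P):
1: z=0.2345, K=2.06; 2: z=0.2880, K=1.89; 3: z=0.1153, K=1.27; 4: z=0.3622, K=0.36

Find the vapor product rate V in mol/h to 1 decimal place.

V = 88.1 mol/h

Let ψ = V/F and solve Σ zᵢ(Kᵢ−1)/(1+ψ(Kᵢ−1)) = 0.
Feasibility: ΣzᵢKᵢ = 1.3042, Σzᵢ/Kᵢ = 1.3631 — both > 1, two phases present.
Newton iteration, ψ⁰ = 0.7:
  ψ = 0.7000: g = -0.09314, g' = -0.6663 → ψ = 0.5602
  ψ = 0.5602: g = -0.00733, g' = -0.5722 → ψ = 0.5474
  ψ = 0.5474: g = -0.00004, g' = -0.5665 → ψ = 0.5473
Converged at ψ = 0.5473.
Then V = ψ·F = 0.5473·161 = 88.1 mol/h and L = F − V = 72.9 mol/h.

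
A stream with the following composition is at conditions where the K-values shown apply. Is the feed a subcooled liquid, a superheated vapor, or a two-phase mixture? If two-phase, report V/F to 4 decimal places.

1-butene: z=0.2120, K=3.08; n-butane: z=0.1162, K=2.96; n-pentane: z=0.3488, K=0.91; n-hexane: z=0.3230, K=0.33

ΣzᵢKᵢ = 1.4209; Σzᵢ/Kᵢ = 1.4702.
Both exceed 1, so a two-phase solution exists.
Rachford–Rice: g(ψ) = Σ zᵢ(Kᵢ−1)/(1+ψ(Kᵢ−1)) = 0.
Newton–Raphson from ψ = 0.58:
  ψ = 0.5800: g = -0.08064, g' = -0.6772 → ψ = 0.4609
  ψ = 0.4609: g = -0.00107, g' = -0.6689 → ψ = 0.4593
Converged at ψ = 0.4593.

two-phase, V/F = 0.4593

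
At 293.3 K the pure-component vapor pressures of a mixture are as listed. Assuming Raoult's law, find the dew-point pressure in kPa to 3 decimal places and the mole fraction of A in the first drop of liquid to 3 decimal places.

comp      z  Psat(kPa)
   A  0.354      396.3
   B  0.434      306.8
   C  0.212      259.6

At the dew point ψ → 1, so Σzᵢ/Kᵢ = 1 with Kᵢ = Pᵢˢᵃᵗ/P ⇒ 1/P = Σzᵢ/Pᵢˢᵃᵗ.
1/P = 0.354/396.3 + 0.434/306.8 + 0.212/259.6 = 0.003125 ⇒ P = 320.051 kPa
xᵢ = zᵢP/Pᵢˢᵃᵗ ⇒ x_A = 0.354·320.051/396.3 = 0.286

Pdew = 320.051 kPa, x_A = 0.286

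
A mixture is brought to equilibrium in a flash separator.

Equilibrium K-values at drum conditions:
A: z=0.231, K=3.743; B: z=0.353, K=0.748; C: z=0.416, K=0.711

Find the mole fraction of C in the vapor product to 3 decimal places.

Material balance + equilibrium reduce to Σ zᵢ(Kᵢ−1)/(1+β(Kᵢ−1)) = 0.
Check two-phase: ΣzᵢKᵢ = 1.424 > 1 and Σzᵢ/Kᵢ = 1.119 > 1, so g(0) = 0.424 > 0 and g(1) = -0.119 < 0.
Iterate (Newton) starting at β = 0.5:
  β = 0.500: g = 0.0249, g' = -0.386 → β = 0.564
  β = 0.564: g = 0.0013, g' = -0.348 → β = 0.568
Converged at β = 0.568.
Compositions from xᵢ = zᵢ/(1+β(Kᵢ−1)), yᵢ = Kᵢxᵢ:
  A: x = 0.090, y = 0.338
  B: x = 0.412, y = 0.308
  C: x = 0.498, y = 0.354

y_C = 0.354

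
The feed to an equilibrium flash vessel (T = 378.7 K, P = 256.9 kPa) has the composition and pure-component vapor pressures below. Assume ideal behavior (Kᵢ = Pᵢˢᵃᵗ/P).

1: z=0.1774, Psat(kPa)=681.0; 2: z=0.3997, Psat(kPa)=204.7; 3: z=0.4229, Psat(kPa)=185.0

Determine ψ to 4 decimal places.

ψ = 0.2318

Raoult's law: Kᵢ = Pᵢˢᵃᵗ/P = Pᵢˢᵃᵗ/256.9.
  K_1 = 681.0/256.9 = 2.650837, K_2 = 204.7/256.9 = 0.796808, K_3 = 185.0/256.9 = 0.720125
Material balance + equilibrium reduce to Σ zᵢ(Kᵢ−1)/(1+ψ(Kᵢ−1)) = 0.
Feasibility: ΣzᵢKᵢ = 1.0933, Σzᵢ/Kᵢ = 1.1558 — both > 1, two phases present.
Iterate (Newton) starting at ψ = 0.5:
  ψ = 0.5000: g = -0.06758, g' = -0.2103 → ψ = 0.1787
  ψ = 0.1787: g = 0.01729, g' = -0.3428 → ψ = 0.2291
  ψ = 0.2291: g = 0.00084, g' = -0.3105 → ψ = 0.2318
Converged at ψ = 0.2318.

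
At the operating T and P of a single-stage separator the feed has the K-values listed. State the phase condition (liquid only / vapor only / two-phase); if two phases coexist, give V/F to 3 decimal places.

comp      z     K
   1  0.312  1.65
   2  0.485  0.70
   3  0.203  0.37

liquid only

ΣzᵢKᵢ = 0.929; Σzᵢ/Kᵢ = 1.431.
Since ΣzᵢKᵢ < 1 the mixture is below its bubble point — single liquid phase.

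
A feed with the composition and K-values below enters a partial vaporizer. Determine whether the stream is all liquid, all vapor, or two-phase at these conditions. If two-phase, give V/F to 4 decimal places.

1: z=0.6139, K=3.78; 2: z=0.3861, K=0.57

ΣzᵢKᵢ = 2.5406; Σzᵢ/Kᵢ = 0.8398.
Since Σzᵢ/Kᵢ < 1 the mixture is above its dew point — single vapor phase.

all vapor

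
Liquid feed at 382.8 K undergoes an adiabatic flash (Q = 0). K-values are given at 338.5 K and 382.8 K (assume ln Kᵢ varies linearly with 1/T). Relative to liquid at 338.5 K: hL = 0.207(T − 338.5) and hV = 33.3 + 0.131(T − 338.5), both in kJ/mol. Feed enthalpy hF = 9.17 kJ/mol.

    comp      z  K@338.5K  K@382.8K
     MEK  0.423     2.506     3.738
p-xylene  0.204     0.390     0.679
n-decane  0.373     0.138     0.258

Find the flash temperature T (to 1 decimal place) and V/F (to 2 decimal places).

T = 346.7 K, V/F = 0.23

Adiabatic flash: solve Rachford–Rice at each trial T, then check hF = ψ·hV(T) + (1−ψ)·hL(T).
  T = 338.5 K: K = (2.506, 0.390, 0.138), RR gives ψ = 0.162, H_out = 5.404 kJ/mol
  T = 382.8 K: K = (3.738, 0.679, 0.258), RR gives ψ = 0.474, H_out = 23.355 kJ/mol
  T = 360.6 K: K = (3.097, 0.523, 0.192), RR gives ψ = 0.328, H_out = 14.955 kJ/mol
  T = 349.6 K: K = (2.797, 0.454, 0.164), RR gives ψ = 0.251, H_out = 10.444 kJ/mol
  T = 344.1 K: K = (2.651, 0.422, 0.151), RR gives ψ = 0.209, H_out = 8.025 kJ/mol
  T = 346.9 K: K = (2.725, 0.438, 0.157), RR gives ψ = 0.231, H_out = 9.273 kJ/mol
  T = 345.5 K: K = (2.688, 0.430, 0.154), RR gives ψ = 0.220, H_out = 8.654 kJ/mol
Linear interpolation between T = 345.5 (H_out = 8.654) and T = 346.9 (H_out = 9.273) on hF = 9.17 gives T ≈ 346.7 K, at which ψ = 0.23.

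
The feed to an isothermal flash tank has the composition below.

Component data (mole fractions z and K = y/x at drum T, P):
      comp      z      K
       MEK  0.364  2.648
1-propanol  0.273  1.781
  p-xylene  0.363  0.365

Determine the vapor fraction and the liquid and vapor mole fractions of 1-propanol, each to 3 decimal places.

ψ = 0.702, x_1-propanol = 0.176, y_1-propanol = 0.314

Rachford–Rice: g(ψ) = Σ zᵢ(Kᵢ−1)/(1+ψ(Kᵢ−1)) = 0.
g(0) = ΣzᵢKᵢ − 1 = 0.583 and g(1) = 1 − Σzᵢ/Kᵢ = -0.285, so a root lies in (0, 1).
Newton iteration, ψ⁰ = 0.54:
  ψ = 0.540: g = 0.1166, g' = -0.698 → ψ = 0.707
  ψ = 0.707: g = -0.0039, g' = -0.762 → ψ = 0.702
Converged at ψ = 0.702.
Compositions from xᵢ = zᵢ/(1+ψ(Kᵢ−1)), yᵢ = Kᵢxᵢ:
  MEK: x = 0.169, y = 0.447
  1-propanol: x = 0.176, y = 0.314
  p-xylene: x = 0.655, y = 0.239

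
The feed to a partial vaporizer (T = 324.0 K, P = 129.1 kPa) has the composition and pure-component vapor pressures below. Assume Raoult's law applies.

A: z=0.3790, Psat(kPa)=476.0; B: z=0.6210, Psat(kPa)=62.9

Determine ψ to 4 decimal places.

Raoult's law: Kᵢ = Pᵢˢᵃᵗ/P = Pᵢˢᵃᵗ/129.1.
  K_A = 476.0/129.1 = 3.687064, K_B = 62.9/129.1 = 0.487219
Rachford–Rice: g(ψ) = Σ zᵢ(Kᵢ−1)/(1+ψ(Kᵢ−1)) = 0.
Feasibility: ΣzᵢKᵢ = 1.7000, Σzᵢ/Kᵢ = 1.3774 — both > 1, two phases present.
Iterate (Newton) starting at ψ = 0.46:
  ψ = 0.4600: g = 0.03871, g' = -0.8270 → ψ = 0.5068
  ψ = 0.5068: g = 0.00094, g' = -0.7887 → ψ = 0.5080
Converged at ψ = 0.5080.

ψ = 0.5080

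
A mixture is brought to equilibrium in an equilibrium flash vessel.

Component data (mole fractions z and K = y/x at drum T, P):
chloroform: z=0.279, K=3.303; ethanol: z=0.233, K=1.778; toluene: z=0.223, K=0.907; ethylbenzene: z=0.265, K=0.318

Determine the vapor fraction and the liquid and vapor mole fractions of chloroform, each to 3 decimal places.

Let ψ = V/F and solve Σ zᵢ(Kᵢ−1)/(1+ψ(Kᵢ−1)) = 0.
Check two-phase: ΣzᵢKᵢ = 1.622 > 1 and Σzᵢ/Kᵢ = 1.295 > 1, so g(0) = 0.622 > 0 and g(1) = -0.295 < 0.
Newton–Raphson from ψ = 0.5:
  ψ = 0.500: g = 0.1332, g' = -0.679 → ψ = 0.696
  ψ = 0.696: g = -0.0019, g' = -0.727 → ψ = 0.694
Converged at ψ = 0.694.
Compositions from xᵢ = zᵢ/(1+ψ(Kᵢ−1)), yᵢ = Kᵢxᵢ:
  chloroform: x = 0.107, y = 0.355
  ethanol: x = 0.151, y = 0.269
  toluene: x = 0.238, y = 0.216
  ethylbenzene: x = 0.503, y = 0.160

ψ = 0.694, x_chloroform = 0.107, y_chloroform = 0.355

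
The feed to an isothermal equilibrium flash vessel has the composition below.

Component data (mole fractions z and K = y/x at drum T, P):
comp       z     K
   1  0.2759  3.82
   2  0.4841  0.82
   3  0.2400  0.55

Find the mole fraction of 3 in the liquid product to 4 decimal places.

Material balance + equilibrium reduce to Σ zᵢ(Kᵢ−1)/(1+β(Kᵢ−1)) = 0.
Feasibility: ΣzᵢKᵢ = 1.5829, Σzᵢ/Kᵢ = 1.0990 — both > 1, two phases present.
Newton iteration, β⁰ = 0.55:
  β = 0.5500: g = 0.06476, g' = -0.4423 → β = 0.6964
  β = 0.6964: g = 0.00559, g' = -0.3734 → β = 0.7114
  β = 0.7114: g = 0.00004, g' = -0.3686 → β = 0.7115
Converged at β = 0.7115.
Compositions from xᵢ = zᵢ/(1+β(Kᵢ−1)), yᵢ = Kᵢxᵢ:
  1: x = 0.0918, y = 0.3506
  2: x = 0.5552, y = 0.4553
  3: x = 0.3530, y = 0.1942

x_3 = 0.3530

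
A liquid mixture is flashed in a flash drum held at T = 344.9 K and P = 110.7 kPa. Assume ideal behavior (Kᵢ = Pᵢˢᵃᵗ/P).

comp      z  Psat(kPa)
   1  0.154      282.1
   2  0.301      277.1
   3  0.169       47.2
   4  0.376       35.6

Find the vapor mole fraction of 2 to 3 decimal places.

Raoult's law: Kᵢ = Pᵢˢᵃᵗ/P = Pᵢˢᵃᵗ/110.7.
  K_1 = 282.1/110.7 = 2.54833, K_2 = 277.1/110.7 = 2.50316, K_3 = 47.2/110.7 = 0.42638, K_4 = 35.6/110.7 = 0.32159
Rachford–Rice: g(V/F) = Σ zᵢ(Kᵢ−1)/(1+V/F(Kᵢ−1)) = 0.
g(0) = ΣzᵢKᵢ − 1 = 0.339 and g(1) = 1 − Σzᵢ/Kᵢ = -0.746, so a root lies in (0, 1).
Iterate (Newton) starting at V/F = 0.39:
  V/F = 0.390: g = -0.0378, g' = -0.826 → V/F = 0.344
Converged at V/F = 0.344.
Compositions from xᵢ = zᵢ/(1+V/F(Kᵢ−1)), yᵢ = Kᵢxᵢ:
  1: x = 0.100, y = 0.256
  2: x = 0.198, y = 0.496
  3: x = 0.211, y = 0.090
  4: x = 0.491, y = 0.158

y_2 = 0.496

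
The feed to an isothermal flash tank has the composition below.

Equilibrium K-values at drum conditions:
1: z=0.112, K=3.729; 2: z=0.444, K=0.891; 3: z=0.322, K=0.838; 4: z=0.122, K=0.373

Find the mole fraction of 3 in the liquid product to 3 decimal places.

Let β = V/F and solve Σ zᵢ(Kᵢ−1)/(1+β(Kᵢ−1)) = 0.
g(0) = ΣzᵢKᵢ − 1 = 0.129 and g(1) = 1 − Σzᵢ/Kᵢ = -0.240, so a root lies in (0, 1).
Newton–Raphson from β = 0.66:
  β = 0.660: g = -0.1319, g' = -0.263 → β = 0.158
  β = 0.158: g = 0.0261, g' = -0.481 → β = 0.212
  β = 0.212: g = 0.0019, g' = -0.413 → β = 0.216
Converged at β = 0.216.
Compositions from xᵢ = zᵢ/(1+β(Kᵢ−1)), yᵢ = Kᵢxᵢ:
  1: x = 0.070, y = 0.263
  2: x = 0.455, y = 0.405
  3: x = 0.334, y = 0.280
  4: x = 0.141, y = 0.053

x_3 = 0.334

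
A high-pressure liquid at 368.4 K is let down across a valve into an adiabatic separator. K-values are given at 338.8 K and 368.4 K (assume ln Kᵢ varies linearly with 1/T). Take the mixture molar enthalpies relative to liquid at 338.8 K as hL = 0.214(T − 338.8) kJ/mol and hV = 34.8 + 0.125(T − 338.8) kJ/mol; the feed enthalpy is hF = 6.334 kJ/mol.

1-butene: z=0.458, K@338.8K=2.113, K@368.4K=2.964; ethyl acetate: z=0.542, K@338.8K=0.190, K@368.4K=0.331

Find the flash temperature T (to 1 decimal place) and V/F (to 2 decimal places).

T = 344.3 K, V/F = 0.15

Adiabatic flash: solve Rachford–Rice at each trial T, then check hF = ψ·hV(T) + (1−ψ)·hL(T).
  T = 338.8 K: K = (2.113, 0.190), RR gives ψ = 0.078, H_out = 2.730 kJ/mol
  T = 368.4 K: K = (2.964, 0.331), RR gives ψ = 0.409, H_out = 19.478 kJ/mol
  T = 353.6 K: K = (2.520, 0.254), RR gives ψ = 0.257, H_out = 11.779 kJ/mol
  T = 346.2 K: K = (2.312, 0.220), RR gives ψ = 0.174, H_out = 7.533 kJ/mol
  T = 342.5 K: K = (2.211, 0.205), RR gives ψ = 0.128, H_out = 5.220 kJ/mol
  T = 344.4 K: K = (2.263, 0.213), RR gives ψ = 0.152, H_out = 6.427 kJ/mol
Linear interpolation between T = 342.5 (H_out = 5.220) and T = 344.4 (H_out = 6.427) on hF = 6.334 gives T ≈ 344.3 K, at which ψ = 0.15.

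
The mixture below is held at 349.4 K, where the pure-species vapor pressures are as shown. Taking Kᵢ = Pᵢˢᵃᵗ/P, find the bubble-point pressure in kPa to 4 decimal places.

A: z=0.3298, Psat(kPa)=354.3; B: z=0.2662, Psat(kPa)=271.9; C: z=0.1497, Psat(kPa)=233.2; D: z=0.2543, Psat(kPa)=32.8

At the bubble point ψ → 0, so ΣzᵢKᵢ = 1 with Kᵢ = Pᵢˢᵃᵗ/P ⇒ P = ΣzᵢPᵢˢᵃᵗ.
P = 0.3298·354.3 + 0.2662·271.9 + 0.1497·233.2 + 0.2543·32.8 = 232.4790 kPa

Pbub = 232.4790 kPa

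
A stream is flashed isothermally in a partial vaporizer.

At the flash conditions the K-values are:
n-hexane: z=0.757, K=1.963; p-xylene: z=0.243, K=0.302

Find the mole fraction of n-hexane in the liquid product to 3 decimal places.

x_n-hexane = 0.420

Material balance + equilibrium reduce to Σ zᵢ(Kᵢ−1)/(1+ψ(Kᵢ−1)) = 0.
Check two-phase: ΣzᵢKᵢ = 1.559 > 1 and Σzᵢ/Kᵢ = 1.190 > 1, so g(0) = 0.559 > 0 and g(1) = -0.190 < 0.
Iterate (Newton) starting at ψ = 0.44:
  ψ = 0.440: g = 0.2672, g' = -0.593 → ψ = 0.891
  ψ = 0.891: g = -0.0560, g' = -1.031 → ψ = 0.836
  ψ = 0.836: g = -0.0038, g' = -0.899 → ψ = 0.832
Converged at ψ = 0.832.
Compositions from xᵢ = zᵢ/(1+ψ(Kᵢ−1)), yᵢ = Kᵢxᵢ:
  n-hexane: x = 0.420, y = 0.825
  p-xylene: x = 0.580, y = 0.175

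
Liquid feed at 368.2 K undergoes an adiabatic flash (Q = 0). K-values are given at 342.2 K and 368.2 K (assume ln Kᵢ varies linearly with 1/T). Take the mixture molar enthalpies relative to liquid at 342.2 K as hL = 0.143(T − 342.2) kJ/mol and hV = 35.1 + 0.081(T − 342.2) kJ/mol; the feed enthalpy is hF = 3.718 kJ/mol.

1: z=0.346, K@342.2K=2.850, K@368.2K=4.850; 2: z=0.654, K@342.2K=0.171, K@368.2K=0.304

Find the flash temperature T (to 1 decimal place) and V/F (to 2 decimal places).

Adiabatic flash: solve Rachford–Rice at each trial T, then check hF = ψ·hV(T) + (1−ψ)·hL(T).
  T = 342.2 K: K = (2.850, 0.171), RR gives ψ = 0.064, H_out = 2.241 kJ/mol
  T = 368.2 K: K = (4.850, 0.304), RR gives ψ = 0.327, H_out = 14.677 kJ/mol
  T = 355.2 K: K = (3.754, 0.230), RR gives ψ = 0.212, H_out = 9.134 kJ/mol
  T = 348.7 K: K = (3.279, 0.199), RR gives ψ = 0.145, H_out = 5.963 kJ/mol
  T = 345.4 K: K = (3.056, 0.184), RR gives ψ = 0.106, H_out = 4.161 kJ/mol
  T = 343.8 K: K = (2.952, 0.178), RR gives ψ = 0.086, H_out = 3.226 kJ/mol
Linear interpolation between T = 343.8 (H_out = 3.226) and T = 345.4 (H_out = 4.161) on hF = 3.718 gives T ≈ 344.6 K, at which ψ = 0.10.

T = 344.6 K, V/F = 0.10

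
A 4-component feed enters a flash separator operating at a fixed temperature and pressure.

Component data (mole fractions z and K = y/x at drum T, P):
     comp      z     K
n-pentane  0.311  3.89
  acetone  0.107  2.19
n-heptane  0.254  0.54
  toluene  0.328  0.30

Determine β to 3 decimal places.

β = 0.441

Let β = V/F and solve Σ zᵢ(Kᵢ−1)/(1+β(Kᵢ−1)) = 0.
g(0) = ΣzᵢKᵢ − 1 = 0.680 and g(1) = 1 − Σzᵢ/Kᵢ = -0.693, so a root lies in (0, 1).
Iterate (Newton) starting at β = 0.5:
  β = 0.500: g = -0.0575, g' = -0.965 → β = 0.440
  β = 0.440: g = 0.0006, g' = -0.989 → β = 0.441
Converged at β = 0.441.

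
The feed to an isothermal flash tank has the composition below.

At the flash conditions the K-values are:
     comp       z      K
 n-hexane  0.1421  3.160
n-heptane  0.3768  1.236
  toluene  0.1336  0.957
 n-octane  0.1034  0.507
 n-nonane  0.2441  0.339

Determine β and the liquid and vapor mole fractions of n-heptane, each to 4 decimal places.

β = 0.3052, x_n-heptane = 0.3515, y_n-heptane = 0.4344

Newton iteration, β⁰ = 0.5:
  β = 0.5000: g = -0.08742, g' = -0.4525 → β = 0.3068
  β = 0.3068: g = -0.00076, g' = -0.4610 → β = 0.3052
Converged at β = 0.3052.
Compositions from xᵢ = zᵢ/(1+β(Kᵢ−1)), yᵢ = Kᵢxᵢ:
  n-hexane: x = 0.0856, y = 0.2706
  n-heptane: x = 0.3515, y = 0.4344
  toluene: x = 0.1354, y = 0.1296
  n-octane: x = 0.1217, y = 0.0617
  n-nonane: x = 0.3058, y = 0.1037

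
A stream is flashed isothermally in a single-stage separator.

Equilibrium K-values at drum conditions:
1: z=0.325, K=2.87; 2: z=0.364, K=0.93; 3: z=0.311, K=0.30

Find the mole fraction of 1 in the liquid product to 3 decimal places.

Rachford–Rice: g(ψ) = Σ zᵢ(Kᵢ−1)/(1+ψ(Kᵢ−1)) = 0.
g(0) = ΣzᵢKᵢ − 1 = 0.365 and g(1) = 1 − Σzᵢ/Kᵢ = -0.541, so a root lies in (0, 1).
Iterate (Newton) starting at ψ = 0.35:
  ψ = 0.350: g = 0.0529, g' = -0.684 → ψ = 0.427
  ψ = 0.427: g = 0.0010, g' = -0.663 → ψ = 0.429
Converged at ψ = 0.429.
Compositions from xᵢ = zᵢ/(1+ψ(Kᵢ−1)), yᵢ = Kᵢxᵢ:
  1: x = 0.180, y = 0.518
  2: x = 0.375, y = 0.349
  3: x = 0.444, y = 0.133

x_1 = 0.180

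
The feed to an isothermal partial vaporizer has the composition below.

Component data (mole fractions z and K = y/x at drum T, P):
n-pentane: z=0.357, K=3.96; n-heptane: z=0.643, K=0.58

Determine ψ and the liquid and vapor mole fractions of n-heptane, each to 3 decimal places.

ψ = 0.633, x_n-heptane = 0.876, y_n-heptane = 0.508

Rachford–Rice: g(ψ) = Σ zᵢ(Kᵢ−1)/(1+ψ(Kᵢ−1)) = 0.
g(0) = ΣzᵢKᵢ − 1 = 0.787 and g(1) = 1 − Σzᵢ/Kᵢ = -0.199, so a root lies in (0, 1).
Binary case is linear: z₁(K₁−1)(1+ψ(K₂−1)) + z₂(K₂−1)(1+ψ(K₁−1)) = 0
⇒ ψ = [z₁(K₁−1)+z₂(K₂−1)] / [−(K₁−1)(K₂−1)] = 0.7867/1.2432 = 0.633
Compositions from xᵢ = zᵢ/(1+ψ(Kᵢ−1)), yᵢ = Kᵢxᵢ:
  n-pentane: x = 0.124, y = 0.492
  n-heptane: x = 0.876, y = 0.508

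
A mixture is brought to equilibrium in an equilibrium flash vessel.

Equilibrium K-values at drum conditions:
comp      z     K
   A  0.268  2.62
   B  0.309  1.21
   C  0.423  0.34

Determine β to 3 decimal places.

Newton–Raphson from β = 0.5:
  β = 0.500: g = -0.1181, g' = -0.636 → β = 0.314
  β = 0.314: g = -0.0038, g' = -0.614 → β = 0.308
Converged at β = 0.308.

β = 0.308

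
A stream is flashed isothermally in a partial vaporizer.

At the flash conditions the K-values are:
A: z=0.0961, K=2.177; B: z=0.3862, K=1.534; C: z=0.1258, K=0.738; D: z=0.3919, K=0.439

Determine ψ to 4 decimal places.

Rachford–Rice: g(ψ) = Σ zᵢ(Kᵢ−1)/(1+ψ(Kᵢ−1)) = 0.
Feasibility: ΣzᵢKᵢ = 1.0665, Σzᵢ/Kᵢ = 1.3591 — both > 1, two phases present.
Newton iteration, ψ⁰ = 0.5:
  ψ = 0.5000: g = -0.10952, g' = -0.3711 → ψ = 0.2048
  ψ = 0.2048: g = -0.00620, g' = -0.3430 → ψ = 0.1868
Converged at ψ = 0.1868.

ψ = 0.1868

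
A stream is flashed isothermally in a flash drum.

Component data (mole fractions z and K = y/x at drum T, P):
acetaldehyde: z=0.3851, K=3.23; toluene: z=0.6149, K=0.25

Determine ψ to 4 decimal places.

ψ = 0.2377

Binary case is linear: z₁(K₁−1)(1+ψ(K₂−1)) + z₂(K₂−1)(1+ψ(K₁−1)) = 0
⇒ ψ = [z₁(K₁−1)+z₂(K₂−1)] / [−(K₁−1)(K₂−1)] = 0.39760/1.67250 = 0.2377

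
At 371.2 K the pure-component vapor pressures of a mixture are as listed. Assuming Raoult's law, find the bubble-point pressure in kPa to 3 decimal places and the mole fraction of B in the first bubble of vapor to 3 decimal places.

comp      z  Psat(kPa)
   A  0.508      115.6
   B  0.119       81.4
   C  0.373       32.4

Pbub = 80.497 kPa, y_B = 0.120

At the bubble point ψ → 0, so ΣzᵢKᵢ = 1 with Kᵢ = Pᵢˢᵃᵗ/P ⇒ P = ΣzᵢPᵢˢᵃᵗ.
P = 0.508·115.6 + 0.119·81.4 + 0.373·32.4 = 80.497 kPa
yᵢ = zᵢPᵢˢᵃᵗ/P ⇒ y_B = 0.119·81.4/80.497 = 0.120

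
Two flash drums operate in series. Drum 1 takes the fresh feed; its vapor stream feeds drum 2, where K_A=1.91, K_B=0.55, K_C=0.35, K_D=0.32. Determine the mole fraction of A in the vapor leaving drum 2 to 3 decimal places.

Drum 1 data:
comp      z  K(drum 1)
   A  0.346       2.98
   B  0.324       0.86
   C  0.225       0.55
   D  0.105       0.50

Drum 1:
Newton–Raphson from ψ₁ = 0.5:
  ψ₁ = 0.500: g = 0.0948, g' = -0.472 → ψ₁ = 0.701
  ψ₁ = 0.701: g = 0.0079, g' = -0.405 → ψ₁ = 0.720
Converged at ψ₁ = 0.720.
Drum-1 compositions:
  A: x = 0.143, y = 0.425
  B: x = 0.360, y = 0.310
  C: x = 0.333, y = 0.183
  D: x = 0.164, y = 0.082
Drum-2 feed = drum-1 vapor: z₂ = (0.4249, 0.3099, 0.1831, 0.0821).
Drum 2:
Rachford–Rice: g(ψ₂) = Σ zᵢ(Kᵢ−1)/(1+ψ₂(Kᵢ−1)) = 0.
g(0) = ΣzᵢKᵢ − 1 = 0.072 and g(1) = 1 − Σzᵢ/Kᵢ = -0.566, so a root lies in (0, 1).
Newton iteration, ψ₂⁰ = 0.42:
  ψ₂ = 0.420: g = -0.1340, g' = -0.500 → ψ₂ = 0.152
  ψ₂ = 0.152: g = -0.0044, g' = -0.486 → ψ₂ = 0.143
Converged at ψ₂ = 0.143.
  A: x = 0.376, y = 0.718
  B: x = 0.331, y = 0.182
  C: x = 0.202, y = 0.071
  D: x = 0.091, y = 0.029

y_A (drum 2) = 0.718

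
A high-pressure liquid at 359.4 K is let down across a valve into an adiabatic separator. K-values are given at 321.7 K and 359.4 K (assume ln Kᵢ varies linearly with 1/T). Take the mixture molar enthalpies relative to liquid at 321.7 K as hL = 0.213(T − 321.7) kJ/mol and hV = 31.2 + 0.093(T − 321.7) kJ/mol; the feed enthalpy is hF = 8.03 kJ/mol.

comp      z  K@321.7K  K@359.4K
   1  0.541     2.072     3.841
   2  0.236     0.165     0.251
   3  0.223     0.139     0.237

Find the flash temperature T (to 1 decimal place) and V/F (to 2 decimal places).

T = 323.9 K, V/F = 0.24

Adiabatic flash: solve Rachford–Rice at each trial T, then check hF = ψ·hV(T) + (1−ψ)·hL(T).
  T = 321.7 K: K = (2.072, 0.165, 0.139), RR gives ψ = 0.210, H_out = 6.553 kJ/mol
  T = 359.4 K: K = (3.841, 0.251, 0.237), RR gives ψ = 0.554, H_out = 22.814 kJ/mol
  T = 340.5 K: K = (2.867, 0.206, 0.184), RR gives ψ = 0.426, H_out = 16.345 kJ/mol
  T = 331.1 K: K = (2.449, 0.185, 0.161), RR gives ψ = 0.337, H_out = 12.146 kJ/mol
  T = 326.4 K: K = (2.255, 0.175, 0.150), RR gives ψ = 0.280, H_out = 9.587 kJ/mol
  T = 324.0 K: K = (2.160, 0.170, 0.144), RR gives ψ = 0.246, H_out = 8.109 kJ/mol
Linear interpolation between T = 321.7 (H_out = 6.553) and T = 324.0 (H_out = 8.109) on hF = 8.03 gives T ≈ 323.9 K, at which ψ = 0.24.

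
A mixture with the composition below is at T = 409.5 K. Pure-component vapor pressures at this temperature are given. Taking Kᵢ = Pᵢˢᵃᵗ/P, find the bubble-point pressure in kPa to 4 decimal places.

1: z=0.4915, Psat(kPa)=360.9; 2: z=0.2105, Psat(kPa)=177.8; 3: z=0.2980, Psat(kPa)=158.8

Pbub = 262.1316 kPa

At the bubble point ψ → 0, so ΣzᵢKᵢ = 1 with Kᵢ = Pᵢˢᵃᵗ/P ⇒ P = ΣzᵢPᵢˢᵃᵗ.
P = 0.4915·360.9 + 0.2105·177.8 + 0.2980·158.8 = 262.1316 kPa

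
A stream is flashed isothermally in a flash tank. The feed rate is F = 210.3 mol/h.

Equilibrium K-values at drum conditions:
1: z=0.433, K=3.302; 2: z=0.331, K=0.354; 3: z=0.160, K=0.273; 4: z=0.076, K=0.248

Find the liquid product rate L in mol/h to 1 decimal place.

L = 129.0 mol/h

Let ψ = V/F and solve Σ zᵢ(Kᵢ−1)/(1+ψ(Kᵢ−1)) = 0.
Check two-phase: ΣzᵢKᵢ = 1.609 > 1 and Σzᵢ/Kᵢ = 1.959 > 1, so g(0) = 0.609 > 0 and g(1) = -0.959 < 0.
Iterate (Newton) starting at ψ = 0.5:
  ψ = 0.500: g = -0.1268, g' = -1.116 → ψ = 0.386
  ψ = 0.386: g = 0.0002, g' = -1.137 → ψ = 0.387
Converged at ψ = 0.387.
Then V = ψ·F = 0.3866·210.3 = 81.3 mol/h and L = F − V = 129.0 mol/h.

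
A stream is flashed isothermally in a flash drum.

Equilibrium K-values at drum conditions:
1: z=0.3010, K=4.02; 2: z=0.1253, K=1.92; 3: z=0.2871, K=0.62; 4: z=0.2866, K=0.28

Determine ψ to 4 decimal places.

Newton iteration, ψ⁰ = 0.5:
  ψ = 0.5000: g = -0.01600, g' = -0.9114 → ψ = 0.4824
  ψ = 0.4824: g = 0.00004, g' = -0.9166 → ψ = 0.4825
Converged at ψ = 0.4825.

ψ = 0.4825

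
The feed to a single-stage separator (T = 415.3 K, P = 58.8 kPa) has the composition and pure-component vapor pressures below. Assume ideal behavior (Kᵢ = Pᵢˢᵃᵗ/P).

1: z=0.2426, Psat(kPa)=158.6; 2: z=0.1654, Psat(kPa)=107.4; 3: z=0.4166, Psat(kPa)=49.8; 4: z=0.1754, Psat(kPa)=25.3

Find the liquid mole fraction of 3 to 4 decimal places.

Raoult's law: Kᵢ = Pᵢˢᵃᵗ/P = Pᵢˢᵃᵗ/58.8.
  K_1 = 158.6/58.8 = 2.697279, K_2 = 107.4/58.8 = 1.826531, K_3 = 49.8/58.8 = 0.846939, K_4 = 25.3/58.8 = 0.430272
Rachford–Rice: g(ψ) = Σ zᵢ(Kᵢ−1)/(1+ψ(Kᵢ−1)) = 0.
Check two-phase: ΣzᵢKᵢ = 1.3848 > 1 and Σzᵢ/Kᵢ = 1.0800 > 1, so g(0) = 0.3848 > 0 and g(1) = -0.0800 < 0.
Iterate (Newton) starting at ψ = 0.5:
  ψ = 0.5000: g = 0.11068, g' = -0.3838 → ψ = 0.7884
  ψ = 0.7884: g = 0.00496, g' = -0.3695 → ψ = 0.8018
  ψ = 0.8018: g = -0.00002, g' = -0.3719 → ψ = 0.8017
Converged at ψ = 0.8017.
Compositions from xᵢ = zᵢ/(1+ψ(Kᵢ−1)), yᵢ = Kᵢxᵢ:
  1: x = 0.1028, y = 0.2772
  2: x = 0.0995, y = 0.1817
  3: x = 0.4749, y = 0.4022
  4: x = 0.3229, y = 0.1389

x_3 = 0.4749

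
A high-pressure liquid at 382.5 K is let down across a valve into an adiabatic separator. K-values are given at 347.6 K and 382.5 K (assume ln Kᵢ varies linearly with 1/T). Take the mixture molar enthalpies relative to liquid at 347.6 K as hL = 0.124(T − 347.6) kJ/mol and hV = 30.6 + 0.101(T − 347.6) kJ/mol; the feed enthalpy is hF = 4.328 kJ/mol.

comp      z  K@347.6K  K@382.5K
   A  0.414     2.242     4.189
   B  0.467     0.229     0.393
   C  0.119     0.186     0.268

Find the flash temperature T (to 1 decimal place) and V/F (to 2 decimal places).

Adiabatic flash: solve Rachford–Rice at each trial T, then check hF = ψ·hV(T) + (1−ψ)·hL(T).
  T = 347.6 K: K = (2.242, 0.229, 0.186), RR gives ψ = 0.059, H_out = 1.809 kJ/mol
  T = 382.5 K: K = (4.189, 0.393, 0.268), RR gives ψ = 0.469, H_out = 18.305 kJ/mol
  T = 365.1 K: K = (3.114, 0.304, 0.225), RR gives ψ = 0.304, H_out = 11.349 kJ/mol
  T = 356.4 K: K = (2.655, 0.265, 0.205), RR gives ψ = 0.200, H_out = 7.171 kJ/mol
  T = 352.0 K: K = (2.442, 0.247, 0.196), RR gives ψ = 0.136, H_out = 4.686 kJ/mol
  T = 349.8 K: K = (2.341, 0.238, 0.191), RR gives ψ = 0.099, H_out = 3.305 kJ/mol
Linear interpolation between T = 349.8 (H_out = 3.305) and T = 352.0 (H_out = 4.686) on hF = 4.328 gives T ≈ 351.4 K, at which ψ = 0.13.

T = 351.4 K, V/F = 0.13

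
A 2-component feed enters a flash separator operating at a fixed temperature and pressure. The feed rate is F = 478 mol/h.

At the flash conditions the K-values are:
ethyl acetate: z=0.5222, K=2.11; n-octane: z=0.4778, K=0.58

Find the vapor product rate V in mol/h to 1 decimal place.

V = 388.6 mol/h

Material balance + equilibrium reduce to Σ zᵢ(Kᵢ−1)/(1+β(Kᵢ−1)) = 0.
g(0) = ΣzᵢKᵢ − 1 = 0.3790 and g(1) = 1 − Σzᵢ/Kᵢ = -0.0713, so a root lies in (0, 1).
Binary case is linear: z₁(K₁−1)(1+β(K₂−1)) + z₂(K₂−1)(1+β(K₁−1)) = 0
⇒ β = [z₁(K₁−1)+z₂(K₂−1)] / [−(K₁−1)(K₂−1)] = 0.37897/0.46620 = 0.8129
Then V = β·F = 0.8129·478 = 388.6 mol/h and L = F − V = 89.4 mol/h.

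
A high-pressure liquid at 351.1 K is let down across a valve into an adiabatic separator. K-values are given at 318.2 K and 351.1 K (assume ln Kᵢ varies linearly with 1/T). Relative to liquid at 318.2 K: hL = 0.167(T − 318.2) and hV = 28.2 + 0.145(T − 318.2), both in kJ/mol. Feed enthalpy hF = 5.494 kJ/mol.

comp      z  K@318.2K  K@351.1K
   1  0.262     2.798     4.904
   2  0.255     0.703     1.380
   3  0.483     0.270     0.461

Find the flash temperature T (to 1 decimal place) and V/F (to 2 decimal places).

T = 325.0 K, V/F = 0.16

Adiabatic flash: solve Rachford–Rice at each trial T, then check hF = ψ·hV(T) + (1−ψ)·hL(T).
  T = 318.2 K: K = (2.798, 0.703, 0.270), RR gives ψ = 0.040, H_out = 1.118 kJ/mol
  T = 351.1 K: K = (4.904, 1.380, 0.461), RR gives ψ = 0.600, H_out = 21.986 kJ/mol
  T = 334.6 K: K = (3.752, 1.000, 0.357), RR gives ψ = 0.312, H_out = 11.415 kJ/mol
  T = 326.4 K: K = (3.252, 0.842, 0.312), RR gives ψ = 0.179, H_out = 6.384 kJ/mol
  T = 322.3 K: K = (3.019, 0.770, 0.290), RR gives ψ = 0.111, H_out = 3.807 kJ/mol
  T = 324.4 K: K = (3.137, 0.807, 0.301), RR gives ψ = 0.146, H_out = 5.137 kJ/mol
Linear interpolation between T = 324.4 (H_out = 5.137) and T = 326.4 (H_out = 6.384) on hF = 5.494 gives T ≈ 325.0 K, at which ψ = 0.16.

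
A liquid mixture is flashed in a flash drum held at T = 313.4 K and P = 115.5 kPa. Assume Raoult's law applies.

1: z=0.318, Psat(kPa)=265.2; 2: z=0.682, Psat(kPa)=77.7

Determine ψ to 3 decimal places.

ψ = 0.445

Raoult's law: Kᵢ = Pᵢˢᵃᵗ/P = Pᵢˢᵃᵗ/115.5.
  K_1 = 265.2/115.5 = 2.29610, K_2 = 77.7/115.5 = 0.67273
Let ψ = V/F and solve Σ zᵢ(Kᵢ−1)/(1+ψ(Kᵢ−1)) = 0.
g(0) = ΣzᵢKᵢ − 1 = 0.189 and g(1) = 1 − Σzᵢ/Kᵢ = -0.152, so a root lies in (0, 1).
Binary case is linear: z₁(K₁−1)(1+ψ(K₂−1)) + z₂(K₂−1)(1+ψ(K₁−1)) = 0
⇒ ψ = [z₁(K₁−1)+z₂(K₂−1)] / [−(K₁−1)(K₂−1)] = 0.1890/0.4242 = 0.445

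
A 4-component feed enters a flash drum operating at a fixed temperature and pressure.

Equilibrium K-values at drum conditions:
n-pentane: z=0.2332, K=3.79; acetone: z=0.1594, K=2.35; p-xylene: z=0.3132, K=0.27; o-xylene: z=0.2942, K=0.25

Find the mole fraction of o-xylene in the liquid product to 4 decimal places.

x_o-xylene = 0.3603

Rachford–Rice: g(V/F) = Σ zᵢ(Kᵢ−1)/(1+V/F(Kᵢ−1)) = 0.
Feasibility: ΣzᵢKᵢ = 1.4165, Σzᵢ/Kᵢ = 2.4662 — both > 1, two phases present.
Iterate (Newton) starting at V/F = 0.5:
  V/F = 0.5000: g = -0.31296, g' = -1.2576 → V/F = 0.2511
  V/F = 0.2511: g = -0.00854, g' = -1.2911 → V/F = 0.2445
Converged at V/F = 0.2445.
Compositions from xᵢ = zᵢ/(1+V/F(Kᵢ−1)), yᵢ = Kᵢxᵢ:
  n-pentane: x = 0.1386, y = 0.5254
  acetone: x = 0.1198, y = 0.2816
  p-xylene: x = 0.3813, y = 0.1029
  o-xylene: x = 0.3603, y = 0.0901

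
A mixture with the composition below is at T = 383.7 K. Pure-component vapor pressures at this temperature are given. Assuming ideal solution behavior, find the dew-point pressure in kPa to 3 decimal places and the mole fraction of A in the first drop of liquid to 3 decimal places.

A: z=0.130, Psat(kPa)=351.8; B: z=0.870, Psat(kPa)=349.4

At the dew point ψ → 1, so Σzᵢ/Kᵢ = 1 with Kᵢ = Pᵢˢᵃᵗ/P ⇒ 1/P = Σzᵢ/Pᵢˢᵃᵗ.
1/P = 0.130/351.8 + 0.870/349.4 = 0.002860 ⇒ P = 349.710 kPa
xᵢ = zᵢP/Pᵢˢᵃᵗ ⇒ x_A = 0.130·349.710/351.8 = 0.129

Pdew = 349.710 kPa, x_A = 0.129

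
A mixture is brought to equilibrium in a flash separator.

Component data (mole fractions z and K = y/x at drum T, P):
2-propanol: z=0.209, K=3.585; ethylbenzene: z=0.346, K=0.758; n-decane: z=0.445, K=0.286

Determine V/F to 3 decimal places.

V/F = 0.101

Newton iteration, V/F⁰ = 0.62:
  V/F = 0.620: g = -0.4610, g' = -0.965 → V/F = 0.142
  V/F = 0.142: g = -0.0451, g' = -1.050 → V/F = 0.099
  V/F = 0.099: g = 0.0024, g' = -1.169 → V/F = 0.101
Converged at V/F = 0.101.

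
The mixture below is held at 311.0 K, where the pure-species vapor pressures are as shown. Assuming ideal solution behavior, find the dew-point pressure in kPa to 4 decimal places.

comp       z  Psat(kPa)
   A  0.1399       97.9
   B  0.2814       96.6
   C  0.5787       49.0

Pdew = 61.9109 kPa

At the dew point ψ → 1, so Σzᵢ/Kᵢ = 1 with Kᵢ = Pᵢˢᵃᵗ/P ⇒ 1/P = Σzᵢ/Pᵢˢᵃᵗ.
1/P = 0.1399/97.9 + 0.2814/96.6 + 0.5787/49.0 = 0.0161523 ⇒ P = 61.9109 kPa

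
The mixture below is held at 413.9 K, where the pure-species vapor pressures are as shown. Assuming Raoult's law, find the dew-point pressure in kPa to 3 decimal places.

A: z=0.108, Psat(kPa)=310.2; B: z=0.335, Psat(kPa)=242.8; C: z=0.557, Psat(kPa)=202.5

At the dew point ψ → 1, so Σzᵢ/Kᵢ = 1 with Kᵢ = Pᵢˢᵃᵗ/P ⇒ 1/P = Σzᵢ/Pᵢˢᵃᵗ.
1/P = 0.108/310.2 + 0.335/242.8 + 0.557/202.5 = 0.004479 ⇒ P = 223.288 kPa

Pdew = 223.288 kPa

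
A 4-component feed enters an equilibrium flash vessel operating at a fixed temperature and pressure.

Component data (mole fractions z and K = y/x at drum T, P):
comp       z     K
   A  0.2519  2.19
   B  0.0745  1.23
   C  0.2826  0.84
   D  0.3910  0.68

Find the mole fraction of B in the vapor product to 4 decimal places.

y_B = 0.0818

Iterate (Newton) starting at V/F = 0.47:
  V/F = 0.4700: g = 0.01154, g' = -0.2138 → V/F = 0.5240
  V/F = 0.5240: g = 0.00025, g' = -0.2049 → V/F = 0.5252
Converged at V/F = 0.5252.
Compositions from xᵢ = zᵢ/(1+V/F(Kᵢ−1)), yᵢ = Kᵢxᵢ:
  A: x = 0.1550, y = 0.3395
  B: x = 0.0665, y = 0.0818
  C: x = 0.3085, y = 0.2592
  D: x = 0.4700, y = 0.3196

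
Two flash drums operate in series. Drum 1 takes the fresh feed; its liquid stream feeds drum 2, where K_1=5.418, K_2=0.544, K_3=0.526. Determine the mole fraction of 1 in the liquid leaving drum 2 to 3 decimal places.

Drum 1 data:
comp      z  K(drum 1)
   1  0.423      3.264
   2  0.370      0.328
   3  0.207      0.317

x_1 (drum 2) = 0.095

Drum 1:
Iterate (Newton) starting at ψ₁ = 0.54:
  ψ₁ = 0.540: g = -0.1834, g' = -1.093 → ψ₁ = 0.372
  ψ₁ = 0.372: g = -0.0015, g' = -1.109 → ψ₁ = 0.371
Converged at ψ₁ = 0.371.
Drum-1 compositions:
  1: x = 0.230, y = 0.750
  2: x = 0.493, y = 0.162
  3: x = 0.277, y = 0.088
Drum-2 feed = drum-1 liquid: z₂ = (0.2299, 0.4928, 0.2772).
Drum 2:
Let ψ₂ = V/F and solve Σ zᵢ(Kᵢ−1)/(1+ψ₂(Kᵢ−1)) = 0.
Check two-phase: ΣzᵢKᵢ = 1.660 > 1 and Σzᵢ/Kᵢ = 1.475 > 1, so g(0) = 0.660 > 0 and g(1) = -0.475 < 0.
Iterate (Newton) starting at ψ₂ = 0.5:
  ψ₂ = 0.500: g = -0.1468, g' = -0.715 → ψ₂ = 0.295
  ψ₂ = 0.295: g = 0.0290, g' = -1.068 → ψ₂ = 0.322
  ψ₂ = 0.322: g = 0.0010, g' = -0.993 → ψ₂ = 0.323
Converged at ψ₂ = 0.323.
  1: x = 0.095, y = 0.513
  2: x = 0.578, y = 0.314
  3: x = 0.327, y = 0.172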